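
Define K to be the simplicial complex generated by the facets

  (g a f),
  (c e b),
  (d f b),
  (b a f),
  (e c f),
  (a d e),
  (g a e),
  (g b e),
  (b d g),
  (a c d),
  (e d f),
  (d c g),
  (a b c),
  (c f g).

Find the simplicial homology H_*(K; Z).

K has 7 vertices, 21 edges, 14 triangles.
rank ∂_0 = 0, rank ∂_1 = 6 ⇒ b_0 = 7 − 0 − 6 = 1; all invariant factors of ∂_1 are 1 so no torsion. So H_0 = Z.
rank ∂_1 = 6, rank ∂_2 = 13 ⇒ b_1 = 21 − 6 − 13 = 2; all invariant factors of ∂_2 are 1 so no torsion. So H_1 = Z^2.
rank ∂_2 = 13, rank ∂_3 = 0 ⇒ b_2 = 14 − 13 − 0 = 1. So H_2 = Z.

H_0 ≅ Z,  H_1 ≅ Z^2,  H_2 ≅ Z.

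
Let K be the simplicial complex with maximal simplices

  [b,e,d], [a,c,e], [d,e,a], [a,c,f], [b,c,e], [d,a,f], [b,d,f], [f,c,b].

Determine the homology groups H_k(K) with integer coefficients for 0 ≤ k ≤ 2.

Take the total order a < b < c < d < e < f on the vertex set. Then K (dimension 2) consists of the simplices:

  0-simplices (6): a, b, c, d, e, f
  1-simplices (12): ac, ad, ae, af, bc, bd, be, bf, ce, cf, de, df
  2-simplices (8): ace, acf, ade, adf, bce, bcf, bde, bdf

so the chain groups are C_0 ≅ Z^6, C_1 ≅ Z^12, C_2 ≅ Z^8.

Boundary ∂_1: C_1 → C_0 sends each edge [p,q] (with p < q) to q − p.
As a 6×12 matrix over Z this has rank 5, with invariant factors (1,1,1,1,1).

Boundary ∂_2: C_2 → C_1 sends each 2-simplex [p,q,r] to [q,r] − [p,r] + [p,q]. For instance
  ∂bdf = df − bf + bd,
  ∂bcf = cf − bf + bc.
This gives a 12×8 integer matrix of rank 7; reducing to Smith normal form yields diagonal entries (1,1,1,1,1,1,1).

Now H_k = ker ∂_k / im ∂_{k+1}, so:

  H_0: rank C_0 − rank ∂_1 = 6 − 5 = 1, and the invariant factors of ∂_1 are all 1, so H_0 = Z.
  H_1: rank ker ∂_1 − rank ∂_2 = (12 − 5) − 7 = 0, and the invariant factors of ∂_2 are all 1, so H_1 = 0.
  H_2: rank ker ∂_2 − rank ∂_3 = (8 − 7) − 0 = 1, and there is no ∂_3, so H_2 = Z.

As a check, the Euler characteristic is 6 − 12 + 8 = 2, which agrees with 1 − 0 + 1 = 2.

H_0 ≅ Z,  H_1 = 0,  H_2 ≅ Z.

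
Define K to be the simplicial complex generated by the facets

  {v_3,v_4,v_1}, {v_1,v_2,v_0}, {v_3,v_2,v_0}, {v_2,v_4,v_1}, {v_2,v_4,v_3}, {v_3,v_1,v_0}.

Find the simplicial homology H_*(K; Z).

Fix the vertex order v_0 < v_1 < v_2 < v_3 < v_4 and write every simplex with vertices in increasing order. Then dim K = 2 and the simplices of K are:

  0-simplices (5): [v_0], [v_1], [v_2], [v_3], [v_4]
  1-simplices (9): [v_0,v_1], [v_0,v_2], [v_0,v_3], [v_1,v_2], [v_1,v_3], [v_1,v_4], [v_2,v_3], [v_2,v_4], [v_3,v_4]
  2-simplices (6): [v_0,v_1,v_2], [v_0,v_1,v_3], [v_0,v_2,v_3], [v_1,v_2,v_4], [v_1,v_3,v_4], [v_2,v_3,v_4]

giving chain groups C_0 ≅ Z^5, C_1 ≅ Z^9, C_2 ≅ Z^6.

∂_1: C_1 → C_0 sends each edge [p,q] (with p < q) to q − p. For instance
  ∂[v_1,v_2] = [v_2] − [v_1].
The resulting 5×9 matrix has rank 4, and its Smith normal form has invariant factors (1,1,1,1).

Boundary ∂_2: C_2 → C_1 sends each 2-simplex [p,q,r] to [q,r] − [p,r] + [p,q]. For instance
  ∂[v_0,v_2,v_3] = [v_2,v_3] − [v_0,v_3] + [v_0,v_2],
  ∂[v_1,v_3,v_4] = [v_3,v_4] − [v_1,v_4] + [v_1,v_3].
The resulting 9×6 matrix has rank 5, and its Smith normal form has invariant factors (1,1,1,1,1).

Now H_k = ker ∂_k / im ∂_{k+1}, so:

  H_0: rank C_0 − rank ∂_1 = 5 − 4 = 1, and the invariant factors of ∂_1 are all 1, so H_0 = Z.
  H_1: rank ker ∂_1 − rank ∂_2 = (9 − 4) − 5 = 0, and the invariant factors of ∂_2 are all 1, so H_1 = 0.
  H_2: rank ker ∂_2 − rank ∂_3 = (6 − 5) − 0 = 1, and there is no ∂_3, so H_2 = Z.

(K is a triangulation of the 2-sphere S^2.)

H_0 ≅ Z,  H_1 = 0,  H_2 ≅ Z.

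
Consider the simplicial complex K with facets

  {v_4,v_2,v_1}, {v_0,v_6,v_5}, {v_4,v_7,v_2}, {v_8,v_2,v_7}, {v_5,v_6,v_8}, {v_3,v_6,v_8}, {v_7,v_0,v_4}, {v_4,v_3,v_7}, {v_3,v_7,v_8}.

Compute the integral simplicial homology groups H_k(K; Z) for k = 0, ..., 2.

Take the total order v_0 < v_1 < v_2 < v_3 < v_4 < v_5 < v_6 < v_7 < v_8 on the vertex set. Then K (dimension 2) consists of the simplices:

  0-simplices (9): [v_0], [v_1], [v_2], [v_3], [v_4], [v_5], [v_6], [v_7], [v_8]
  1-simplices (18): (18 of them)
  2-simplices (9): [v_0,v_4,v_7], [v_0,v_5,v_6], [v_1,v_2,v_4], [v_2,v_4,v_7], [v_2,v_7,v_8], [v_3,v_4,v_7], [v_3,v_6,v_8], [v_3,v_7,v_8], [v_5,v_6,v_8]

Hence C_0 ≅ Z^9, C_1 ≅ Z^18, C_2 ≅ Z^9.

Boundary ∂_1: C_1 → C_0 is given by ∂[p,q] = [q] − [p]. For instance
  ∂[v_3,v_8] = [v_8] − [v_3].
As a 9×18 matrix over Z this has rank 8, with invariant factors (1,1,1,1,1,1,1,1).

Boundary ∂_2: C_2 → C_1 sends each 2-simplex [p,q,r] to [q,r] − [p,r] + [p,q]. For instance
  ∂[v_1,v_2,v_4] = [v_2,v_4] − [v_1,v_4] + [v_1,v_2],
  ∂[v_3,v_4,v_7] = [v_4,v_7] − [v_3,v_7] + [v_3,v_4].
The 18×9 boundary matrix has rank 9 and Smith normal form diag(1,1,1,1,1,1,1,1,1).

Reading off H_k = ker ∂_k / im ∂_{k+1}:

  H_0: rank C_0 − rank ∂_1 = 9 − 8 = 1, and the invariant factors of ∂_1 are all 1, so H_0 = Z.
  H_1: rank ker ∂_1 − rank ∂_2 = (18 − 8) − 9 = 1, and the invariant factors of ∂_2 are all 1, so H_1 = Z.
  H_2: rank ker ∂_2 − rank ∂_3 = (9 − 9) − 0 = 0, and there is no ∂_3, so H_2 = 0.

H_0 ≅ Z,  H_1 ≅ Z,  H_2 = 0.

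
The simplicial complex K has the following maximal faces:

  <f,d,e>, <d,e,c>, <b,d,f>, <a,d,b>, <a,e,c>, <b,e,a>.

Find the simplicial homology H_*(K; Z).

K has 6 vertices, 12 edges, 6 triangles.
rank ∂_0 = 0, rank ∂_1 = 5 ⇒ b_0 = 6 − 0 − 5 = 1; all invariant factors of ∂_1 are 1 so no torsion. So H_0 = Z.
rank ∂_1 = 5, rank ∂_2 = 6 ⇒ b_1 = 12 − 5 − 6 = 1; all invariant factors of ∂_2 are 1 so no torsion. So H_1 = Z.
rank ∂_2 = 6, rank ∂_3 = 0 ⇒ b_2 = 6 − 6 − 0 = 0. So H_2 = 0.

H_0 ≅ Z,  H_1 ≅ Z,  H_2 = 0.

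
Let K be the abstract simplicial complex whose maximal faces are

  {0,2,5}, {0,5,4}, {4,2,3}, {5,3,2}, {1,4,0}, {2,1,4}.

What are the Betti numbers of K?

K has 6 vertices, 12 edges, 6 triangles.
rank ∂_0 = 0, rank ∂_1 = 5 ⇒ b_0 = 6 − 0 − 5 = 1; all invariant factors of ∂_1 are 1 so no torsion. So H_0 = Z.
rank ∂_1 = 5, rank ∂_2 = 6 ⇒ b_1 = 12 − 5 − 6 = 1; all invariant factors of ∂_2 are 1 so no torsion. So H_1 = Z.
rank ∂_2 = 6, rank ∂_3 = 0 ⇒ b_2 = 6 − 6 − 0 = 0. So H_2 = 0.

b_0 = 1, b_1 = 1, b_2 = 0.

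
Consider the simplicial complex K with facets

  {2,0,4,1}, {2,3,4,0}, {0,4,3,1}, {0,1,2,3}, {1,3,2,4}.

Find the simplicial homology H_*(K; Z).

H_0 = Z,  H_1 = 0,  H_2 = 0,  H_3 = Z.

K has 5 vertices, 10 edges, 10 triangles, 5 3-simplices.
rank ∂_0 = 0, rank ∂_1 = 4 ⇒ b_0 = 5 − 0 − 4 = 1; all invariant factors of ∂_1 are 1 so no torsion. So H_0 = Z.
rank ∂_1 = 4, rank ∂_2 = 6 ⇒ b_1 = 10 − 4 − 6 = 0; all invariant factors of ∂_2 are 1 so no torsion. So H_1 = 0.
rank ∂_2 = 6, rank ∂_3 = 4 ⇒ b_2 = 10 − 6 − 4 = 0; all invariant factors of ∂_3 are 1 so no torsion. So H_2 = 0.
rank ∂_3 = 4, rank ∂_4 = 0 ⇒ b_3 = 5 − 4 − 0 = 1. So H_3 = Z.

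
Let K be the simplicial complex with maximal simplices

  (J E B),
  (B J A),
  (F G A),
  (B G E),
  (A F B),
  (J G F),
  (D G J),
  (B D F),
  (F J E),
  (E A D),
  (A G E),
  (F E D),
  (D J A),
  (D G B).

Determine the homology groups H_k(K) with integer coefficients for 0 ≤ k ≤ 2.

Take the total order A < B < D < E < F < G < J on the vertex set. Then K (dimension 2) consists of the simplices:

  0-simplices (7): A, B, D, E, F, G, J
  1-simplices (21): AB, AD, AE, AF, AG, AJ, BD, BE, BF, BG, BJ, DE, DF, DG, DJ, EF, EG, EJ, FG, FJ, GJ
  2-simplices (14): ABF, ABJ, ADE, ADJ, AEG, AFG, BDF, BDG, BEG, BEJ, DEF, DGJ, EFJ, FGJ

Hence C_0 ≅ Z^7, C_1 ≅ Z^21, C_2 ≅ Z^14.

∂_1: C_1 → C_0 is given by ∂[p,q] = [q] − [p]. For instance
  ∂DJ = J − D.
The resulting 7×21 matrix has rank 6, and its Smith normal form has invariant factors (1,1,1,1,1,1).

∂_2: C_2 → C_1 maps a triangle to the signed sum of its edges. For instance
  ∂BEG = EG − BG + BE,
  ∂DGJ = GJ − DJ + DG.
The 21×14 boundary matrix has rank 13 and Smith normal form diag(1,1,1,1,1,1,1,1,1,1,1,1,1).

Reading off H_k = ker ∂_k / im ∂_{k+1}:

  H_0: rank C_0 − rank ∂_1 = 7 − 6 = 1, and the invariant factors of ∂_1 are all 1, so H_0 = Z.
  H_1: rank ker ∂_1 − rank ∂_2 = (21 − 6) − 13 = 2, and the invariant factors of ∂_2 are all 1, so H_1 = Z^2.
  H_2: rank ker ∂_2 − rank ∂_3 = (14 − 13) − 0 = 1, and there is no ∂_3, so H_2 = Z.

As a check, the Euler characteristic is 7 − 21 + 14 = 0, which agrees with 1 − 2 + 1 = 0.

H_0 = Z,  H_1 = Z^2,  H_2 = Z.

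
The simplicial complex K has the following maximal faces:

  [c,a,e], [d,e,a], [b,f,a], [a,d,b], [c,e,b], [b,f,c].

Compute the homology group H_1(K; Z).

H_1 = Z.

Order the vertices as a < b < c < d < e < f. Listing each simplex with vertices in this order, K has dimension 2 with simplices:

  0-simplices (6): a, b, c, d, e, f
  1-simplices (12): ab, ac, ad, ae, af, bc, bd, be, bf, ce, cf, de
  2-simplices (6): abd, abf, ace, ade, bce, bcf

so the chain groups are C_0 ≅ Z^6, C_1 ≅ Z^12, C_2 ≅ Z^6.

Boundary ∂_1: C_1 → C_0 is given by ∂[p,q] = [q] − [p].
The resulting 6×12 matrix has rank 5, and its Smith normal form has invariant factors (1,1,1,1,1).

∂_2: C_2 → C_1 maps a triangle to the signed sum of its edges. For instance
  ∂ade = de − ae + ad,
  ∂abf = bf − af + ab.
The 12×6 boundary matrix has rank 6 and Smith normal form diag(1,1,1,1,1,1).

Reading off H_k = ker ∂_k / im ∂_{k+1}:

  H_1: rank ker ∂_1 − rank ∂_2 = (12 − 5) − 6 = 1, and the invariant factors of ∂_2 are all 1, so H_1 = Z.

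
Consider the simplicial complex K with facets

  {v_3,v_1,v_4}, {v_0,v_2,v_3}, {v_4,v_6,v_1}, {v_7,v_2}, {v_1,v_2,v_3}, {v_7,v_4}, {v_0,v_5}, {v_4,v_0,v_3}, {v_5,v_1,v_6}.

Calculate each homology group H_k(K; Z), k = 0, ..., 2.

H_0 ≅ Z,  H_1 ≅ Z^2,  H_2 = 0.

Fix the vertex order v_0 < v_1 < v_2 < v_3 < v_4 < v_5 < v_6 < v_7 and write every simplex with vertices in increasing order. Then dim K = 2 and the simplices of K are:

  0-simplices (8): [v_0], [v_1], [v_2], [v_3], [v_4], [v_5], [v_6], [v_7]
  1-simplices (15): (15 of them)
  2-simplices (6): [v_0,v_2,v_3], [v_0,v_3,v_4], [v_1,v_2,v_3], [v_1,v_3,v_4], [v_1,v_4,v_6], [v_1,v_5,v_6]

Hence C_0 ≅ Z^8, C_1 ≅ Z^15, C_2 ≅ Z^6.

Boundary ∂_1: C_1 → C_0 is given by ∂[p,q] = [q] − [p].
The 8×15 boundary matrix has rank 7 and Smith normal form diag(1,1,1,1,1,1,1).

The boundary map ∂_2: C_2 → C_1 acts by ∂[p,q,r] = [q,r] − [p,r] + [p,q]. For instance
  ∂[v_1,v_2,v_3] = [v_2,v_3] − [v_1,v_3] + [v_1,v_2],
  ∂[v_1,v_3,v_4] = [v_3,v_4] − [v_1,v_4] + [v_1,v_3].
The resulting 15×6 matrix has rank 6, and its Smith normal form has invariant factors (1,1,1,1,1,1).

Now H_k = ker ∂_k / im ∂_{k+1}, so:

  H_0: rank C_0 − rank ∂_1 = 8 − 7 = 1, and the invariant factors of ∂_1 are all 1, so H_0 ≅ Z.
  H_1: rank ker ∂_1 − rank ∂_2 = (15 − 7) − 6 = 2, and the invariant factors of ∂_2 are all 1, so H_1 ≅ Z^2.
  H_2: rank ker ∂_2 − rank ∂_3 = (6 − 6) − 0 = 0, and there is no ∂_3, so H_2 ≅ 0.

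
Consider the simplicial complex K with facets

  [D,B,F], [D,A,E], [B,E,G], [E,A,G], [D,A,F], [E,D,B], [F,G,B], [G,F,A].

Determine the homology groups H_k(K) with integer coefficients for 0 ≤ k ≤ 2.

H_0 = Z,  H_1 = 0,  H_2 = Z.

K has 6 vertices, 12 edges, 8 triangles.
rank ∂_0 = 0, rank ∂_1 = 5 ⇒ b_0 = 6 − 0 − 5 = 1; all invariant factors of ∂_1 are 1 so no torsion. So H_0 ≅ Z.
rank ∂_1 = 5, rank ∂_2 = 7 ⇒ b_1 = 12 − 5 − 7 = 0; all invariant factors of ∂_2 are 1 so no torsion. So H_1 ≅ 0.
rank ∂_2 = 7, rank ∂_3 = 0 ⇒ b_2 = 8 − 7 − 0 = 1. So H_2 ≅ Z.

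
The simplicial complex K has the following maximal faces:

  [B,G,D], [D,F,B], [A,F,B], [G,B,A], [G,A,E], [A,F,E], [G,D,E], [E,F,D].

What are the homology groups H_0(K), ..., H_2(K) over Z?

H_0 ≅ Z,  H_1 = 0,  H_2 ≅ Z.

K has 6 vertices, 12 edges, 8 triangles.
rank ∂_0 = 0, rank ∂_1 = 5 ⇒ b_0 = 6 − 0 − 5 = 1; all invariant factors of ∂_1 are 1 so no torsion. So H_0 = Z.
rank ∂_1 = 5, rank ∂_2 = 7 ⇒ b_1 = 12 − 5 − 7 = 0; all invariant factors of ∂_2 are 1 so no torsion. So H_1 = 0.
rank ∂_2 = 7, rank ∂_3 = 0 ⇒ b_2 = 8 − 7 − 0 = 1. So H_2 = Z.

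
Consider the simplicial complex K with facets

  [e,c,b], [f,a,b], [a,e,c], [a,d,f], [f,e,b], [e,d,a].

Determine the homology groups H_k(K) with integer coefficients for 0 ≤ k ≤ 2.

Fix the vertex order a < b < c < d < e < f and write every simplex with vertices in increasing order. Then dim K = 2 and the simplices of K are:

  0-simplices (6): a, b, c, d, e, f
  1-simplices (12): ab, ac, ad, ae, af, bc, be, bf, ce, de, df, ef
  2-simplices (6): abf, ace, ade, adf, bce, bef

so the chain groups are C_0 ≅ Z^6, C_1 ≅ Z^12, C_2 ≅ Z^6.

Boundary ∂_1: C_1 → C_0 sends each edge [p,q] (with p < q) to q − p.
The 6×12 boundary matrix has rank 5 and Smith normal form diag(1,1,1,1,1).

The boundary map ∂_2: C_2 → C_1 maps a triangle to the signed sum of its edges. For instance
  ∂bce = ce − be + bc,
  ∂bef = ef − bf + be.
The 12×6 boundary matrix has rank 6 and Smith normal form diag(1,1,1,1,1,1).

Reading off H_k = ker ∂_k / im ∂_{k+1}:

  H_0: rank C_0 − rank ∂_1 = 6 − 5 = 1, and the invariant factors of ∂_1 are all 1, so H_0 ≅ Z.
  H_1: rank ker ∂_1 − rank ∂_2 = (12 − 5) − 6 = 1, and the invariant factors of ∂_2 are all 1, so H_1 ≅ Z.
  H_2: rank ker ∂_2 − rank ∂_3 = (6 − 6) − 0 = 0, and there is no ∂_3, so H_2 ≅ 0.

H_0 = Z,  H_1 = Z,  H_2 = 0.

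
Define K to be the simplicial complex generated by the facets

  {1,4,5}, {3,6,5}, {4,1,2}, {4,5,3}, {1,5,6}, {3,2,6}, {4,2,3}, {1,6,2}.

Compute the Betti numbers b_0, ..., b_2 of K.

b_0 = 1, b_1 = 0, b_2 = 1.

We work with the vertex ordering 1 < 2 < 3 < 4 < 5 < 6. The simplices of K, each written with vertices in increasing order, are:

  0-simplices (6): [1], [2], [3], [4], [5], [6]
  1-simplices (12): [1,2], [1,4], [1,5], [1,6], [2,3], [2,4], [2,6], [3,4], [3,5], [3,6], [4,5], [5,6]
  2-simplices (8): [1,2,4], [1,2,6], [1,4,5], [1,5,6], [2,3,4], [2,3,6], [3,4,5], [3,5,6]

Hence C_0 ≅ Z^6, C_1 ≅ Z^12, C_2 ≅ Z^8.

The boundary map ∂_1: C_1 → C_0 is given by ∂[p,q] = [q] − [p]. For instance
  ∂[3,6] = [6] − [3].
The resulting 6×12 matrix has rank 5, and its Smith normal form has invariant factors (1,1,1,1,1).

∂_2: C_2 → C_1 maps a triangle to the signed sum of its edges. For instance
  ∂[3,5,6] = [5,6] − [3,6] + [3,5],
  ∂[1,2,4] = [2,4] − [1,4] + [1,2].
The resulting 12×8 matrix has rank 7, and its Smith normal form has invariant factors (1,1,1,1,1,1,1).

Reading off H_k = ker ∂_k / im ∂_{k+1}:

  H_0: rank C_0 − rank ∂_1 = 6 − 5 = 1, and the invariant factors of ∂_1 are all 1, so H_0 ≅ Z.
  H_1: rank ker ∂_1 − rank ∂_2 = (12 − 5) − 7 = 0, and the invariant factors of ∂_2 are all 1, so H_1 ≅ 0.
  H_2: rank ker ∂_2 − rank ∂_3 = (8 − 7) − 0 = 1, and there is no ∂_3, so H_2 ≅ Z.

As a check, the Euler characteristic is 6 − 12 + 8 = 2, which agrees with 1 − 0 + 1 = 2.
(K is a triangulation of the 2-sphere S^2.)

Hence the Betti numbers are b_0 = 1, b_1 = 0, b_2 = 1.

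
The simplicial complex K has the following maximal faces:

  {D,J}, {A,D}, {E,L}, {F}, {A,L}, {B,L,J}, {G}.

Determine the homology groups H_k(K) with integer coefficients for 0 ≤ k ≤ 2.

Order the vertices as A < B < D < E < F < G < J < L. Listing each simplex with vertices in this order, K has dimension 2 with simplices:

  0-simplices (8): A, B, D, E, F, G, J, L
  1-simplices (7): AD, AL, BJ, BL, DJ, EL, JL
  2-simplices (1): BJL

giving chain groups C_0 ≅ Z^8, C_1 ≅ Z^7, C_2 ≅ Z^1.

The boundary map ∂_1: C_1 → C_0 is given by ∂[p,q] = [q] − [p].
As a 8×7 matrix over Z this has rank 5, with invariant factors (1,1,1,1,1).

The boundary map ∂_2: C_2 → C_1 acts by ∂[p,q,r] = [q,r] − [p,r] + [p,q]. For instance
  ∂BJL = JL − BL + BJ.
The resulting 7×1 matrix has rank 1, and its Smith normal form has invariant factors (1).

From H_k ≅ ker(∂_k) / im(∂_{k+1}) we obtain:

  H_0: rank C_0 − rank ∂_1 = 8 − 5 = 3, and the invariant factors of ∂_1 are all 1, so H_0 = Z^3.
  H_1: rank ker ∂_1 − rank ∂_2 = (7 − 5) − 1 = 1, and the invariant factors of ∂_2 are all 1, so H_1 = Z.
  H_2: rank ker ∂_2 − rank ∂_3 = (1 − 1) − 0 = 0, and there is no ∂_3, so H_2 = 0.

H_0 = Z^3,  H_1 = Z,  H_2 = 0.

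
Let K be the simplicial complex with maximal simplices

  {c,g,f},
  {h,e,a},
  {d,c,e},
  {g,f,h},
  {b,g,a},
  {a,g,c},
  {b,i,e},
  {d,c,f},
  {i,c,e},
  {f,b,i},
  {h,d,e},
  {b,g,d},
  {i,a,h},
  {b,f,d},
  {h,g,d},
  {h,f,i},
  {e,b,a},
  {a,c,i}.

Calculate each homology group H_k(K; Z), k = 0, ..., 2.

Order the vertices as a < b < c < d < e < f < g < h < i. Listing each simplex with vertices in this order, K has dimension 2 with simplices:

  0-simplices (9): a, b, c, d, e, f, g, h, i
  1-simplices (27): ab, ac, ae, ag, ah, ai, bd, be, bf, bg, bi, cd, ce, cf, cg, ci, de, df, dg, dh, eh, ei, fg, fh, fi, gh, hi
  2-simplices (18): abe, abg, acg, aci, aeh, ahi, bdf, bdg, bei, bfi, cde, cdf, cei, cfg, deh, dgh, fgh, fhi

Hence C_0 ≅ Z^9, C_1 ≅ Z^27, C_2 ≅ Z^18.

Boundary ∂_1: C_1 → C_0 sends each edge [p,q] (with p < q) to q − p.
The resulting 9×27 matrix has rank 8, and its Smith normal form has invariant factors (1,1,1,1,1,1,1,1).

∂_2: C_2 → C_1 maps a triangle to the signed sum of its edges. For instance
  ∂cfg = fg − cg + cf,
  ∂bfi = fi − bi + bf.
As a 27×18 matrix over Z this has rank 18, with invariant factors (1,1,1,1,1,1,1,1,1,1,1,1,1,1,1,1,1,2).

From H_k ≅ ker(∂_k) / im(∂_{k+1}) we obtain:

  H_0: rank C_0 − rank ∂_1 = 9 − 8 = 1, and the invariant factors of ∂_1 are all 1, so H_0 = Z.
  H_1: rank ker ∂_1 − rank ∂_2 = (27 − 8) − 18 = 1, and ∂_2 has invariant factor 2 > 1, so H_1 = Z ⊕ Z/2Z.
  H_2: rank ker ∂_2 − rank ∂_3 = (18 − 18) − 0 = 0, and there is no ∂_3, so H_2 = 0.

H_0 = Z,  H_1 = Z ⊕ Z/2Z,  H_2 = 0.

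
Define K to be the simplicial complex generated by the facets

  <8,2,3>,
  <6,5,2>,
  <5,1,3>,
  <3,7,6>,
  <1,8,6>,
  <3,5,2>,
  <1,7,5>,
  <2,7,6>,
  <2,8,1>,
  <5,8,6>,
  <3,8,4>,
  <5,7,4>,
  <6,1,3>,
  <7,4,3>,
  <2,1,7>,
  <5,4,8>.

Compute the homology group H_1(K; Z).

H_1 ≅ Z^2.

Order the vertices as 1 < 2 < 3 < 4 < 5 < 6 < 7 < 8. Listing each simplex with vertices in this order, K has dimension 2 with simplices:

  0-simplices (8): [1], [2], [3], [4], [5], [6], [7], [8]
  1-simplices (24): (24 of them)
  2-simplices (16): [1,2,7], [1,2,8], [1,3,5], [1,3,6], [1,5,7], [1,6,8], [2,3,5], [2,3,8], [2,5,6], [2,6,7], [3,4,7], [3,4,8], [3,6,7], [4,5,7], [4,5,8], [5,6,8]

Hence C_0 ≅ Z^8, C_1 ≅ Z^24, C_2 ≅ Z^16.

The boundary map ∂_1: C_1 → C_0 maps an edge to its endpoints' difference, ∂[p,q] = q − p. For instance
  ∂[1,3] = [3] − [1].
This gives a 8×24 integer matrix of rank 7; reducing to Smith normal form yields diagonal entries (1,1,1,1,1,1,1).

Boundary ∂_2: C_2 → C_1 acts by ∂[p,q,r] = [q,r] − [p,r] + [p,q]. For instance
  ∂[3,4,8] = [4,8] − [3,8] + [3,4],
  ∂[3,6,7] = [6,7] − [3,7] + [3,6].
The 24×16 boundary matrix has rank 15 and Smith normal form diag(1,1,1,1,1,1,1,1,1,1,1,1,1,1,1).

Reading off H_k = ker ∂_k / im ∂_{k+1}:

  H_1: rank ker ∂_1 − rank ∂_2 = (24 − 7) − 15 = 2, and the invariant factors of ∂_2 are all 1, so H_1 ≅ Z^2.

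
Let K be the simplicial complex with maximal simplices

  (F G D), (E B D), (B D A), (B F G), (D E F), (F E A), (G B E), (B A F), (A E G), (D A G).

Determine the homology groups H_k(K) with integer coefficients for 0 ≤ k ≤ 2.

We work with the vertex ordering A < B < D < E < F < G. The simplices of K, each written with vertices in increasing order, are:

  0-simplices (6): A, B, D, E, F, G
  1-simplices (15): AB, AD, AE, AF, AG, BD, BE, BF, BG, DE, DF, DG, EF, EG, FG
  2-simplices (10): ABD, ABF, ADG, AEF, AEG, BDE, BEG, BFG, DEF, DFG

so the chain groups are C_0 ≅ Z^6, C_1 ≅ Z^15, C_2 ≅ Z^10.

Boundary ∂_1: C_1 → C_0 maps an edge to its endpoints' difference, ∂[p,q] = q − p. For instance
  ∂DE = E − D.
As a 6×15 matrix over Z this has rank 5, with invariant factors (1,1,1,1,1).

The boundary map ∂_2: C_2 → C_1 acts by ∂[p,q,r] = [q,r] − [p,r] + [p,q]. For instance
  ∂DEF = EF − DF + DE,
  ∂ABF = BF − AF + AB.
As a 15×10 matrix over Z this has rank 10, with invariant factors (1,1,1,1,1,1,1,1,1,2).

Now H_k = ker ∂_k / im ∂_{k+1}, so:

  H_0: rank C_0 − rank ∂_1 = 6 − 5 = 1, and the invariant factors of ∂_1 are all 1, so H_0 ≅ Z.
  H_1: rank ker ∂_1 − rank ∂_2 = (15 − 5) − 10 = 0, and ∂_2 has invariant factor 2 > 1, so H_1 ≅ Z_2.
  H_2: rank ker ∂_2 − rank ∂_3 = (10 − 10) − 0 = 0, and there is no ∂_3, so H_2 ≅ 0.

As a check, the Euler characteristic is 6 − 15 + 10 = 1, which agrees with 1 − 0 + 0 = 1.
(K is a triangulation of the real projective plane RP^2.)

H_0 ≅ Z,  H_1 ≅ Z_2,  H_2 = 0.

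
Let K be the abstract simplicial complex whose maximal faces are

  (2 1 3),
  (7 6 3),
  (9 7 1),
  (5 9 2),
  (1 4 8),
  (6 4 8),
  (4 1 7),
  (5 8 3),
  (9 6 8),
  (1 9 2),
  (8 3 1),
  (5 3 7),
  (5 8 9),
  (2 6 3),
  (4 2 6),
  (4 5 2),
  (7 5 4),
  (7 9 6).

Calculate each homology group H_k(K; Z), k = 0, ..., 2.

Order the vertices as 1 < 2 < 3 < 4 < 5 < 6 < 7 < 8 < 9. Listing each simplex with vertices in this order, K has dimension 2 with simplices:

  0-simplices (9): [1], [2], [3], [4], [5], [6], [7], [8], [9]
  1-simplices (27): (27 of them)
  2-simplices (18): [1,2,3], [1,2,9], [1,3,8], [1,4,7], [1,4,8], [1,7,9], [2,3,6], [2,4,5], [2,4,6], [2,5,9], [3,5,7], [3,5,8], [3,6,7], [4,5,7], [4,6,8], [5,8,9], [6,7,9], [6,8,9]

Hence C_0 ≅ Z^9, C_1 ≅ Z^27, C_2 ≅ Z^18.

The boundary map ∂_1: C_1 → C_0 is given by ∂[p,q] = [q] − [p].
This gives a 9×27 integer matrix of rank 8; reducing to Smith normal form yields diagonal entries (1,1,1,1,1,1,1,1).

The boundary map ∂_2: C_2 → C_1 sends each 2-simplex [p,q,r] to [q,r] − [p,r] + [p,q]. For instance
  ∂[3,5,7] = [5,7] − [3,7] + [3,5],
  ∂[3,5,8] = [5,8] − [3,8] + [3,5].
The 27×18 boundary matrix has rank 17 and Smith normal form diag(1,1,1,1,1,1,1,1,1,1,1,1,1,1,1,1,1).

Computing H_k = (kernel of ∂_k) / (image of ∂_{k+1}):

  H_0: rank C_0 − rank ∂_1 = 9 − 8 = 1, and the invariant factors of ∂_1 are all 1, so H_0 = Z.
  H_1: rank ker ∂_1 − rank ∂_2 = (27 − 8) − 17 = 2, and the invariant factors of ∂_2 are all 1, so H_1 = Z^2.
  H_2: rank ker ∂_2 − rank ∂_3 = (18 − 17) − 0 = 1, and there is no ∂_3, so H_2 = Z.

(K is a triangulation of the torus T^2.)

H_0 ≅ Z,  H_1 ≅ Z^2,  H_2 ≅ Z.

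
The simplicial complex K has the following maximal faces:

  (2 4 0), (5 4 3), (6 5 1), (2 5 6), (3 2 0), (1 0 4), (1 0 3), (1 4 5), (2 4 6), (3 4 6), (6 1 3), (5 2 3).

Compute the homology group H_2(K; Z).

H_2 ≅ 0.

Fix the vertex order 0 < 1 < 2 < 3 < 4 < 5 < 6 and write every simplex with vertices in increasing order. Then dim K = 2 and the simplices of K are:

  0-simplices (7): [0], [1], [2], [3], [4], [5], [6]
  1-simplices (18): [0,1], [0,2], [0,3], [0,4], [1,3], [1,4], [1,5], [1,6], [2,3], [2,4], [2,5], [2,6], [3,4], [3,5], [3,6], [4,5], [4,6], [5,6]
  2-simplices (12): [0,1,3], [0,1,4], [0,2,3], [0,2,4], [1,3,6], [1,4,5], [1,5,6], [2,3,5], [2,4,6], [2,5,6], [3,4,5], [3,4,6]

giving chain groups C_0 ≅ Z^7, C_1 ≅ Z^18, C_2 ≅ Z^12.

Boundary ∂_1: C_1 → C_0 is given by ∂[p,q] = [q] − [p]. For instance
  ∂[0,4] = [4] − [0].
The 7×18 boundary matrix has rank 6 and Smith normal form diag(1,1,1,1,1,1).

Boundary ∂_2: C_2 → C_1 sends each 2-simplex [p,q,r] to [q,r] − [p,r] + [p,q]. For instance
  ∂[0,2,3] = [2,3] − [0,3] + [0,2],
  ∂[3,4,6] = [4,6] − [3,6] + [3,4].
As a 18×12 matrix over Z this has rank 12, with invariant factors (1,1,1,1,1,1,1,1,1,1,1,2).

Computing H_k = (kernel of ∂_k) / (image of ∂_{k+1}):

  H_2: rank ker ∂_2 − rank ∂_3 = (12 − 12) − 0 = 0, and there is no ∂_3, so H_2 = 0.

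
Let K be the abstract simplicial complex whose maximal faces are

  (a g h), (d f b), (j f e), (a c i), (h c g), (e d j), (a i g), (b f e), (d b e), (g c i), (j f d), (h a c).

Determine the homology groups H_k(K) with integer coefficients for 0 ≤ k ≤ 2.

H_0 = Z^2,  H_1 = 0,  H_2 = Z^2.

Fix the vertex order a < b < c < d < e < f < g < h < i < j and write every simplex with vertices in increasing order. Then dim K = 2 and the simplices of K are:

  0-simplices (10): a, b, c, d, e, f, g, h, i, j
  1-simplices (18): ac, ag, ah, ai, bd, be, bf, cg, ch, ci, de, df, dj, ef, ej, fj, gh, gi
  2-simplices (12): ach, aci, agh, agi, bde, bdf, bef, cgh, cgi, dej, dfj, efj

Hence C_0 ≅ Z^10, C_1 ≅ Z^18, C_2 ≅ Z^12.

The boundary map ∂_1: C_1 → C_0 sends each edge [p,q] (with p < q) to q − p.
The 10×18 boundary matrix has rank 8 and Smith normal form diag(1,1,1,1,1,1,1,1).

Boundary ∂_2: C_2 → C_1 acts by ∂[p,q,r] = [q,r] − [p,r] + [p,q]. For instance
  ∂ach = ch − ah + ac,
  ∂dej = ej − dj + de.
The 18×12 boundary matrix has rank 10 and Smith normal form diag(1,1,1,1,1,1,1,1,1,1).

Computing H_k = (kernel of ∂_k) / (image of ∂_{k+1}):

  H_0: rank C_0 − rank ∂_1 = 10 − 8 = 2, and the invariant factors of ∂_1 are all 1, so H_0 ≅ Z^2.
  H_1: rank ker ∂_1 − rank ∂_2 = (18 − 8) − 10 = 0, and the invariant factors of ∂_2 are all 1, so H_1 ≅ 0.
  H_2: rank ker ∂_2 − rank ∂_3 = (12 − 10) − 0 = 2, and there is no ∂_3, so H_2 ≅ Z^2.

As a check, the Euler characteristic is 10 − 18 + 12 = 4, which agrees with 2 − 0 + 2 = 4.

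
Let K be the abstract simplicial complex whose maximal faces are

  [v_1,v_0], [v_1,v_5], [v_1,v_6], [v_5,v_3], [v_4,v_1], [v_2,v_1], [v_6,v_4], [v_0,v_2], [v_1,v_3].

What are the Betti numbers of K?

b_0 = 1, b_1 = 3.

Take the total order v_0 < v_1 < v_2 < v_3 < v_4 < v_5 < v_6 on the vertex set. Then K (dimension 1) consists of the simplices:

  0-simplices (7): [v_0], [v_1], [v_2], [v_3], [v_4], [v_5], [v_6]
  1-simplices (9): [v_0,v_1], [v_0,v_2], [v_1,v_2], [v_1,v_3], [v_1,v_4], [v_1,v_5], [v_1,v_6], [v_3,v_5], [v_4,v_6]

Hence C_0 ≅ Z^7, C_1 ≅ Z^9.

The boundary map ∂_1: C_1 → C_0 sends each edge [p,q] (with p < q) to q − p. For instance
  ∂[v_0,v_1] = [v_1] − [v_0].
The 7×9 boundary matrix has rank 6 and Smith normal form diag(1,1,1,1,1,1).

From H_k ≅ ker(∂_k) / im(∂_{k+1}) we obtain:

  H_0: rank C_0 − rank ∂_1 = 7 − 6 = 1, and the invariant factors of ∂_1 are all 1, so H_0 ≅ Z.
  H_1: rank ker ∂_1 − rank ∂_2 = (9 − 6) − 0 = 3, and there is no ∂_2, so H_1 ≅ Z^3.

As a check, the Euler characteristic is 7 − 9 = -2, which agrees with 1 − 3 = -2.
(K is a triangulation of a wedge of 3 circles.)

Hence the Betti numbers are b_0 = 1, b_1 = 3.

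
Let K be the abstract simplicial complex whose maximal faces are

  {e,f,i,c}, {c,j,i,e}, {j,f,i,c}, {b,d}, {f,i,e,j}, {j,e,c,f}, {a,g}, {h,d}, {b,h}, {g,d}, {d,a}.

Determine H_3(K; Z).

H_3 ≅ Z.

Order the vertices as a < b < c < d < e < f < g < h < i < j. Listing each simplex with vertices in this order, K has dimension 3 with simplices:

  0-simplices (10): a, b, c, d, e, f, g, h, i, j
  1-simplices (16): ad, ag, bd, bh, ce, cf, ci, cj, dg, dh, ef, ei, ej, fi, fj, ij
  2-simplices (10): cef, cei, cej, cfi, cfj, cij, efi, efj, eij, fij
  3-simplices (5): cefi, cefj, ceij, cfij, efij

Hence C_0 ≅ Z^10, C_1 ≅ Z^16, C_2 ≅ Z^10, C_3 ≅ Z^5.

Boundary ∂_1: C_1 → C_0 sends each edge [p,q] (with p < q) to q − p. For instance
  ∂bh = h − b.
The 10×16 boundary matrix has rank 8 and Smith normal form diag(1,1,1,1,1,1,1,1).

Boundary ∂_2: C_2 → C_1 sends each 2-simplex [p,q,r] to [q,r] − [p,r] + [p,q]. For instance
  ∂cej = ej − cj + ce,
  ∂efi = fi − ei + ef.
The 16×10 boundary matrix has rank 6 and Smith normal form diag(1,1,1,1,1,1).

The boundary map ∂_3: C_3 → C_2 sends each 3-simplex σ to the alternating sum Σ_i (−1)^i (σ with its i-th vertex removed). For instance
  ∂cefj = efj − cfj + cej − cef,
  ∂efij = fij − eij + efj − efi.
As a 10×5 matrix over Z this has rank 4, with invariant factors (1,1,1,1).

Computing H_k = (kernel of ∂_k) / (image of ∂_{k+1}):

  H_3: rank ker ∂_3 − rank ∂_4 = (5 − 4) − 0 = 1, and there is no ∂_4, so H_3 ≅ Z.

(K is a triangulation of the disjoint union of a wedge of 2 circles and the 3-sphere S^3.)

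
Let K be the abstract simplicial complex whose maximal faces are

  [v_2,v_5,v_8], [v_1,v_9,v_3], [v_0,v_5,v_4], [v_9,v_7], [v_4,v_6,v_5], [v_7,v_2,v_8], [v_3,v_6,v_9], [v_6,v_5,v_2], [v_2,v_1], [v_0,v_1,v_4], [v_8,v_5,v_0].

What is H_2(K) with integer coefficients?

K has 10 vertices, 21 edges, 9 triangles.
rank ∂_2 = 9, rank ∂_3 = 0 ⇒ b_2 = 9 − 9 − 0 = 0. So H_2 ≅ 0.

H_2 = 0.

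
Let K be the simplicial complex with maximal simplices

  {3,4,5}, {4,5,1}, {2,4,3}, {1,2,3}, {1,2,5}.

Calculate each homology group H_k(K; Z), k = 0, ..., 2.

H_0 ≅ Z,  H_1 ≅ Z,  H_2 = 0.

K has 5 vertices, 10 edges, 5 triangles.
rank ∂_0 = 0, rank ∂_1 = 4 ⇒ b_0 = 5 − 0 − 4 = 1; all invariant factors of ∂_1 are 1 so no torsion. So H_0 = Z.
rank ∂_1 = 4, rank ∂_2 = 5 ⇒ b_1 = 10 − 4 − 5 = 1; all invariant factors of ∂_2 are 1 so no torsion. So H_1 = Z.
rank ∂_2 = 5, rank ∂_3 = 0 ⇒ b_2 = 5 − 5 − 0 = 0. So H_2 = 0.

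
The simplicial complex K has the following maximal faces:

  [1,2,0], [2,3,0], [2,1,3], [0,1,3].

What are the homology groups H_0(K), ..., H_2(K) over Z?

H_0 = Z,  H_1 = 0,  H_2 = Z.

We work with the vertex ordering 0 < 1 < 2 < 3. The simplices of K, each written with vertices in increasing order, are:

  0-simplices (4): [0], [1], [2], [3]
  1-simplices (6): [0,1], [0,2], [0,3], [1,2], [1,3], [2,3]
  2-simplices (4): [0,1,2], [0,1,3], [0,2,3], [1,2,3]

Hence C_0 ≅ Z^4, C_1 ≅ Z^6, C_2 ≅ Z^4.

The boundary map ∂_1: C_1 → C_0 maps an edge to its endpoints' difference, ∂[p,q] = q − p.
The resulting 4×6 matrix has rank 3, and its Smith normal form has invariant factors (1,1,1).

Boundary ∂_2: C_2 → C_1 sends each 2-simplex [p,q,r] to [q,r] − [p,r] + [p,q]. For instance
  ∂[0,2,3] = [2,3] − [0,3] + [0,2],
  ∂[1,2,3] = [2,3] − [1,3] + [1,2].
As a 6×4 matrix over Z this has rank 3, with invariant factors (1,1,1).

From H_k ≅ ker(∂_k) / im(∂_{k+1}) we obtain:

  H_0: rank C_0 − rank ∂_1 = 4 − 3 = 1, and the invariant factors of ∂_1 are all 1, so H_0 = Z.
  H_1: rank ker ∂_1 − rank ∂_2 = (6 − 3) − 3 = 0, and the invariant factors of ∂_2 are all 1, so H_1 = 0.
  H_2: rank ker ∂_2 − rank ∂_3 = (4 − 3) − 0 = 1, and there is no ∂_3, so H_2 = Z.

As a check, the Euler characteristic is 4 − 6 + 4 = 2, which agrees with 1 − 0 + 1 = 2.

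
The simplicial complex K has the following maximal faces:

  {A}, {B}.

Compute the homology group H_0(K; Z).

We work with the vertex ordering A < B. The simplices of K, each written with vertices in increasing order, are:

  0-simplices (2): A, B

so the chain groups are C_0 ≅ Z^2.

Reading off H_k = ker ∂_k / im ∂_{k+1}:

  H_0: rank C_0 − rank ∂_1 = 2 − 0 = 2, and there is no ∂_1, so H_0 = Z^2.

(K is a triangulation of a set of 2 points.)

H_0 ≅ Z^2.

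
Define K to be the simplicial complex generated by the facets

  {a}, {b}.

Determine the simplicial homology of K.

Fix the vertex order a < b and write every simplex with vertices in increasing order. Then dim K = 0 and the simplices of K are:

  0-simplices (2): a, b

Hence C_0 ≅ Z^2.

Now H_k = ker ∂_k / im ∂_{k+1}, so:

  H_0: rank C_0 − rank ∂_1 = 2 − 0 = 2, and there is no ∂_1, so H_0 = Z^2.

H_0 = Z^2.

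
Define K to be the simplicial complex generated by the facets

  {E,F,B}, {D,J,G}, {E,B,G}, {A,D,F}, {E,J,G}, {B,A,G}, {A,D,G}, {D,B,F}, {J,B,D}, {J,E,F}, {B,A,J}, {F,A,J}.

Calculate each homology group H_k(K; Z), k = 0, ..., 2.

H_0 = Z,  H_1 = Z/2,  H_2 = 0.

Take the total order A < B < D < E < F < G < J on the vertex set. Then K (dimension 2) consists of the simplices:

  0-simplices (7): A, B, D, E, F, G, J
  1-simplices (18): AB, AD, AF, AG, AJ, BD, BE, BF, BG, BJ, DF, DG, DJ, EF, EG, EJ, FJ, GJ
  2-simplices (12): ABG, ABJ, ADF, ADG, AFJ, BDF, BDJ, BEF, BEG, DGJ, EFJ, EGJ

Hence C_0 ≅ Z^7, C_1 ≅ Z^18, C_2 ≅ Z^12.

Boundary ∂_1: C_1 → C_0 maps an edge to its endpoints' difference, ∂[p,q] = q − p. For instance
  ∂DJ = J − D.
As a 7×18 matrix over Z this has rank 6, with invariant factors (1,1,1,1,1,1).

∂_2: C_2 → C_1 sends each 2-simplex [p,q,r] to [q,r] − [p,r] + [p,q]. For instance
  ∂DGJ = GJ − DJ + DG,
  ∂BDJ = DJ − BJ + BD.
The resulting 18×12 matrix has rank 12, and its Smith normal form has invariant factors (1,1,1,1,1,1,1,1,1,1,1,2).

Reading off H_k = ker ∂_k / im ∂_{k+1}:

  H_0: rank C_0 − rank ∂_1 = 7 − 6 = 1, and the invariant factors of ∂_1 are all 1, so H_0 = Z.
  H_1: rank ker ∂_1 − rank ∂_2 = (18 − 6) − 12 = 0, and ∂_2 has invariant factor 2 > 1, so H_1 = Z/2.
  H_2: rank ker ∂_2 − rank ∂_3 = (12 − 12) − 0 = 0, and there is no ∂_3, so H_2 = 0.

As a check, the Euler characteristic is 7 − 18 + 12 = 1, which agrees with 1 − 0 + 0 = 1.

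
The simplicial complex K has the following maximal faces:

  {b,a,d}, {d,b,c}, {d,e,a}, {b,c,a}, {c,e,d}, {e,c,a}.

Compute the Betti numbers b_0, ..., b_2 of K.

b_0 = 1, b_1 = 0, b_2 = 1.

We work with the vertex ordering a < b < c < d < e. The simplices of K, each written with vertices in increasing order, are:

  0-simplices (5): a, b, c, d, e
  1-simplices (9): ab, ac, ad, ae, bc, bd, cd, ce, de
  2-simplices (6): abc, abd, ace, ade, bcd, cde

Hence C_0 ≅ Z^5, C_1 ≅ Z^9, C_2 ≅ Z^6.

Boundary ∂_1: C_1 → C_0 maps an edge to its endpoints' difference, ∂[p,q] = q − p.
The resulting 5×9 matrix has rank 4, and its Smith normal form has invariant factors (1,1,1,1).

∂_2: C_2 → C_1 maps a triangle to the signed sum of its edges. For instance
  ∂abd = bd − ad + ab,
  ∂abc = bc − ac + ab.
The resulting 9×6 matrix has rank 5, and its Smith normal form has invariant factors (1,1,1,1,1).

Reading off H_k = ker ∂_k / im ∂_{k+1}:

  H_0: rank C_0 − rank ∂_1 = 5 − 4 = 1, and the invariant factors of ∂_1 are all 1, so H_0 = Z.
  H_1: rank ker ∂_1 − rank ∂_2 = (9 − 4) − 5 = 0, and the invariant factors of ∂_2 are all 1, so H_1 = 0.
  H_2: rank ker ∂_2 − rank ∂_3 = (6 − 5) − 0 = 1, and there is no ∂_3, so H_2 = Z.

As a check, the Euler characteristic is 5 − 9 + 6 = 2, which agrees with 1 − 0 + 1 = 2.

Hence the Betti numbers are b_0 = 1, b_1 = 0, b_2 = 1.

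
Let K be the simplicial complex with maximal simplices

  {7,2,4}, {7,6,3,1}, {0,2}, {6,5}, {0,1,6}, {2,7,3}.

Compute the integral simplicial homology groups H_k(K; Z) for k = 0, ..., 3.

K has 8 vertices, 14 edges, 7 triangles, 1 3-simplex.
rank ∂_0 = 0, rank ∂_1 = 7 ⇒ b_0 = 8 − 0 − 7 = 1; all invariant factors of ∂_1 are 1 so no torsion. So H_0 ≅ Z.
rank ∂_1 = 7, rank ∂_2 = 6 ⇒ b_1 = 14 − 7 − 6 = 1; all invariant factors of ∂_2 are 1 so no torsion. So H_1 ≅ Z.
rank ∂_2 = 6, rank ∂_3 = 1 ⇒ b_2 = 7 − 6 − 1 = 0; all invariant factors of ∂_3 are 1 so no torsion. So H_2 ≅ 0.
rank ∂_3 = 1, rank ∂_4 = 0 ⇒ b_3 = 1 − 1 − 0 = 0. So H_3 ≅ 0.

H_0 ≅ Z,  H_1 ≅ Z,  H_2 = 0,  H_3 = 0.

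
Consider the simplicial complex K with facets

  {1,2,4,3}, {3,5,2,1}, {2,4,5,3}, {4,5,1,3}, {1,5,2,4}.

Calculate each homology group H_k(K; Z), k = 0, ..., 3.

H_0 = Z,  H_1 = 0,  H_2 = 0,  H_3 = Z.

Fix the vertex order 1 < 2 < 3 < 4 < 5 and write every simplex with vertices in increasing order. Then dim K = 3 and the simplices of K are:

  0-simplices (5): [1], [2], [3], [4], [5]
  1-simplices (10): [1,2], [1,3], [1,4], [1,5], [2,3], [2,4], [2,5], [3,4], [3,5], [4,5]
  2-simplices (10): [1,2,3], [1,2,4], [1,2,5], [1,3,4], [1,3,5], [1,4,5], [2,3,4], [2,3,5], [2,4,5], [3,4,5]
  3-simplices (5): [1,2,3,4], [1,2,3,5], [1,2,4,5], [1,3,4,5], [2,3,4,5]

Hence C_0 ≅ Z^5, C_1 ≅ Z^10, C_2 ≅ Z^10, C_3 ≅ Z^5.

Boundary ∂_1: C_1 → C_0 sends each edge [p,q] (with p < q) to q − p.
The resulting 5×10 matrix has rank 4, and its Smith normal form has invariant factors (1,1,1,1).

∂_2: C_2 → C_1 acts by ∂[p,q,r] = [q,r] − [p,r] + [p,q]. For instance
  ∂[2,3,5] = [3,5] − [2,5] + [2,3],
  ∂[1,2,3] = [2,3] − [1,3] + [1,2].
The resulting 10×10 matrix has rank 6, and its Smith normal form has invariant factors (1,1,1,1,1,1).

∂_3: C_3 → C_2 sends each 3-simplex σ to the alternating sum Σ_i (−1)^i (σ with its i-th vertex removed). For instance
  ∂[1,2,3,4] = [2,3,4] − [1,3,4] + [1,2,4] − [1,2,3],
  ∂[1,2,4,5] = [2,4,5] − [1,4,5] + [1,2,5] − [1,2,4].
As a 10×5 matrix over Z this has rank 4, with invariant factors (1,1,1,1).

Reading off H_k = ker ∂_k / im ∂_{k+1}:

  H_0: rank C_0 − rank ∂_1 = 5 − 4 = 1, and the invariant factors of ∂_1 are all 1, so H_0 ≅ Z.
  H_1: rank ker ∂_1 − rank ∂_2 = (10 − 4) − 6 = 0, and the invariant factors of ∂_2 are all 1, so H_1 ≅ 0.
  H_2: rank ker ∂_2 − rank ∂_3 = (10 − 6) − 4 = 0, and the invariant factors of ∂_3 are all 1, so H_2 ≅ 0.
  H_3: rank ker ∂_3 − rank ∂_4 = (5 − 4) − 0 = 1, and there is no ∂_4, so H_3 ≅ Z.

(K is a triangulation of the 3-sphere S^3.)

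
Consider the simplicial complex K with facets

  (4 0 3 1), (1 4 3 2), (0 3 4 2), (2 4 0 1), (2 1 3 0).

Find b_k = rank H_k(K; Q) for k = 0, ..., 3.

b_0 = 1, b_1 = 0, b_2 = 0, b_3 = 1.

Order the vertices as 0 < 1 < 2 < 3 < 4. Listing each simplex with vertices in this order, K has dimension 3 with simplices:

  0-simplices (5): [0], [1], [2], [3], [4]
  1-simplices (10): [0,1], [0,2], [0,3], [0,4], [1,2], [1,3], [1,4], [2,3], [2,4], [3,4]
  2-simplices (10): [0,1,2], [0,1,3], [0,1,4], [0,2,3], [0,2,4], [0,3,4], [1,2,3], [1,2,4], [1,3,4], [2,3,4]
  3-simplices (5): [0,1,2,3], [0,1,2,4], [0,1,3,4], [0,2,3,4], [1,2,3,4]

giving chain groups C_0 ≅ Z^5, C_1 ≅ Z^10, C_2 ≅ Z^10, C_3 ≅ Z^5.

∂_1: C_1 → C_0 is given by ∂[p,q] = [q] − [p].
The 5×10 boundary matrix has rank 4 and Smith normal form diag(1,1,1,1).

∂_2: C_2 → C_1 sends each 2-simplex [p,q,r] to [q,r] − [p,r] + [p,q]. For instance
  ∂[1,2,4] = [2,4] − [1,4] + [1,2],
  ∂[1,3,4] = [3,4] − [1,4] + [1,3].
The resulting 10×10 matrix has rank 6, and its Smith normal form has invariant factors (1,1,1,1,1,1).

Boundary ∂_3: C_3 → C_2 sends each 3-simplex σ to the alternating sum Σ_i (−1)^i (σ with its i-th vertex removed). For instance
  ∂[0,1,3,4] = [1,3,4] − [0,3,4] + [0,1,4] − [0,1,3],
  ∂[1,2,3,4] = [2,3,4] − [1,3,4] + [1,2,4] − [1,2,3].
The 10×5 boundary matrix has rank 4 and Smith normal form diag(1,1,1,1).

Now H_k = ker ∂_k / im ∂_{k+1}, so:

  H_0: rank C_0 − rank ∂_1 = 5 − 4 = 1, and the invariant factors of ∂_1 are all 1, so H_0 ≅ Z.
  H_1: rank ker ∂_1 − rank ∂_2 = (10 − 4) − 6 = 0, and the invariant factors of ∂_2 are all 1, so H_1 ≅ 0.
  H_2: rank ker ∂_2 − rank ∂_3 = (10 − 6) − 4 = 0, and the invariant factors of ∂_3 are all 1, so H_2 ≅ 0.
  H_3: rank ker ∂_3 − rank ∂_4 = (5 − 4) − 0 = 1, and there is no ∂_4, so H_3 ≅ Z.

As a check, the Euler characteristic is 5 − 10 + 10 − 5 = 0, which agrees with 1 − 0 + 0 − 1 = 0.

Hence the Betti numbers are b_0 = 1, b_1 = 0, b_2 = 0, b_3 = 1.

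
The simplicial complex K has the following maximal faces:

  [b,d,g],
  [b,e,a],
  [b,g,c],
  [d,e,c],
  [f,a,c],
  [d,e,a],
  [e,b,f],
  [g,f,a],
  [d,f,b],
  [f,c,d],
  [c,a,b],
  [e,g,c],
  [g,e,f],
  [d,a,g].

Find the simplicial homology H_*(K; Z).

H_0 ≅ Z,  H_1 ≅ Z^2,  H_2 ≅ Z.

We work with the vertex ordering a < b < c < d < e < f < g. The simplices of K, each written with vertices in increasing order, are:

  0-simplices (7): a, b, c, d, e, f, g
  1-simplices (21): ab, ac, ad, ae, af, ag, bc, bd, be, bf, bg, cd, ce, cf, cg, de, df, dg, ef, eg, fg
  2-simplices (14): abc, abe, acf, ade, adg, afg, bcg, bdf, bdg, bef, cde, cdf, ceg, efg

so the chain groups are C_0 ≅ Z^7, C_1 ≅ Z^21, C_2 ≅ Z^14.

Boundary ∂_1: C_1 → C_0 sends each edge [p,q] (with p < q) to q − p.
The 7×21 boundary matrix has rank 6 and Smith normal form diag(1,1,1,1,1,1).

Boundary ∂_2: C_2 → C_1 acts by ∂[p,q,r] = [q,r] − [p,r] + [p,q]. For instance
  ∂abe = be − ae + ab,
  ∂acf = cf − af + ac.
As a 21×14 matrix over Z this has rank 13, with invariant factors (1,1,1,1,1,1,1,1,1,1,1,1,1).

Reading off H_k = ker ∂_k / im ∂_{k+1}:

  H_0: rank C_0 − rank ∂_1 = 7 − 6 = 1, and the invariant factors of ∂_1 are all 1, so H_0 ≅ Z.
  H_1: rank ker ∂_1 − rank ∂_2 = (21 − 6) − 13 = 2, and the invariant factors of ∂_2 are all 1, so H_1 ≅ Z^2.
  H_2: rank ker ∂_2 − rank ∂_3 = (14 − 13) − 0 = 1, and there is no ∂_3, so H_2 ≅ Z.

(K is a triangulation of the torus T^2.)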